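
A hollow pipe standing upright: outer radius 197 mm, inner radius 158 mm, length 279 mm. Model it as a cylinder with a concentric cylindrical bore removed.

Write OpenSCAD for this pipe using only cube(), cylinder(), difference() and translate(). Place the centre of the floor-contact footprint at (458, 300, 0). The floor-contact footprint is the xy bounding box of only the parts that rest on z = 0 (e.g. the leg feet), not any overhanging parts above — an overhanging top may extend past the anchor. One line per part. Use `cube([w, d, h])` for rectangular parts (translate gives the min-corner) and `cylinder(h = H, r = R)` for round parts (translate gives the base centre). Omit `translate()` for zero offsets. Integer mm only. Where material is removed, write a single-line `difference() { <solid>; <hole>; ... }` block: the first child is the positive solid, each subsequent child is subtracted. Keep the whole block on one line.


difference() { translate([458, 300, 0]) cylinder(h = 279, r = 197); translate([458, 300, 0]) cylinder(h = 279, r = 158); }


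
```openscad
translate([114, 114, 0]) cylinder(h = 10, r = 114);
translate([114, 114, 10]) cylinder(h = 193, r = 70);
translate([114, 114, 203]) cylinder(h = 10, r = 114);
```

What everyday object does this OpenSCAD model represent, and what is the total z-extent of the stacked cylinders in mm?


A spool. The overall height is 213 mm.

Three coaxial cylinders, large–small–large — a spool. Two 10 mm flanges and a 193 mm core give 10 + 193 + 10 = 213 mm.


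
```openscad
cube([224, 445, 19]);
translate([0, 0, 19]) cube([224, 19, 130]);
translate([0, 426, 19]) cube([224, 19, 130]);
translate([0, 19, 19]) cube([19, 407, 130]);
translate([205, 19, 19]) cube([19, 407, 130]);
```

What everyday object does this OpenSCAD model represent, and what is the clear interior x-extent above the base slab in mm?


An open box. The internal width is 186 mm.

A 224×445 base slab with four walls standing on it — an open box. The base is 224 mm wide and the walls are 19 mm thick, so the internal width is 224 − 2 × 19 = 186 mm.


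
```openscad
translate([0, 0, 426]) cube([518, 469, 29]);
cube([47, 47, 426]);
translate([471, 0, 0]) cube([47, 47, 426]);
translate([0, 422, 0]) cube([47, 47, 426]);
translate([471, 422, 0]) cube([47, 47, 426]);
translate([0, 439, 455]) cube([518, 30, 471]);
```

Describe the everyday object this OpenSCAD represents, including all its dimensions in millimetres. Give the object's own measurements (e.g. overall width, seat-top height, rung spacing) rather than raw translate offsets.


A chair. The seat is a 518×469×29 mm slab with its top at z = 455 mm, on four 47×47 mm corner legs (flush with the seat edges, standing on z = 0). A flat backrest 30 mm thick, 471 mm tall, spans the full seat width and rises from the seat top along its +y edge, rear face flush with the rear of the seat.


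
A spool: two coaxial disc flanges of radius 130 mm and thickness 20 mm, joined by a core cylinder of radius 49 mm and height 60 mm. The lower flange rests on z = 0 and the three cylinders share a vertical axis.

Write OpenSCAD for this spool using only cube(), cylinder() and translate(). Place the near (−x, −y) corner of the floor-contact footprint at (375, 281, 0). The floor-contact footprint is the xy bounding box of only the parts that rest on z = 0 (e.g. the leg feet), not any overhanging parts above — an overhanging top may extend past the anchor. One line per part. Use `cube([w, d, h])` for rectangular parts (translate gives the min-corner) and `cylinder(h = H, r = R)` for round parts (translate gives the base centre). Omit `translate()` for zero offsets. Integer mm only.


translate([505, 411, 0]) cylinder(h = 20, r = 130);
translate([505, 411, 20]) cylinder(h = 60, r = 49);
translate([505, 411, 80]) cylinder(h = 20, r = 130);


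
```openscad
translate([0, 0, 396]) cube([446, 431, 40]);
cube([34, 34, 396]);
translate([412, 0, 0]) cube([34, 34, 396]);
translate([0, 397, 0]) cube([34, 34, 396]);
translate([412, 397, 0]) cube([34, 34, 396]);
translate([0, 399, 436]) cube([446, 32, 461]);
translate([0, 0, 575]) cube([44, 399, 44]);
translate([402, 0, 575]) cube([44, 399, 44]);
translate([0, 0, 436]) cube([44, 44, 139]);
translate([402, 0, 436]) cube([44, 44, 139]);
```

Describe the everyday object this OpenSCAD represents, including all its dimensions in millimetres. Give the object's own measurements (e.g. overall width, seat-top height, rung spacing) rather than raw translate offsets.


A chair. The seat is a 446×431×40 mm slab with its top at z = 436 mm, on four 34×34 mm corner legs (flush with the seat edges, standing on z = 0). A flat backrest 32 mm thick, 461 mm tall, spans the full seat width and rises from the seat top along its +y edge, rear face flush with the rear of the seat. Two armrests of 44×44 mm section run along each side from the seat's front edge to the front of the backrest, top faces 183 mm above the seat top and outer faces flush with the seat's x-edges; a 44×44 mm post under the front of each armrest stands on the seat at the front corner.


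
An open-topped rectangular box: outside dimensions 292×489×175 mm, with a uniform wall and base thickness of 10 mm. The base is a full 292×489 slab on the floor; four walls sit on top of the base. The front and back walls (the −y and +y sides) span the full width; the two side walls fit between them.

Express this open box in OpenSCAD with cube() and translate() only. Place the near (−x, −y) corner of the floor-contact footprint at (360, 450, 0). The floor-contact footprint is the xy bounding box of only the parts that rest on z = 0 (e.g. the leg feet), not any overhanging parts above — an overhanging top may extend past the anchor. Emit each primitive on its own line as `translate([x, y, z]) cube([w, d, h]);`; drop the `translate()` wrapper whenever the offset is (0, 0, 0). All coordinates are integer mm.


translate([360, 450, 0]) cube([292, 489, 10]);
translate([360, 450, 10]) cube([292, 10, 165]);
translate([360, 929, 10]) cube([292, 10, 165]);
translate([360, 460, 10]) cube([10, 469, 165]);
translate([642, 460, 10]) cube([10, 469, 165]);


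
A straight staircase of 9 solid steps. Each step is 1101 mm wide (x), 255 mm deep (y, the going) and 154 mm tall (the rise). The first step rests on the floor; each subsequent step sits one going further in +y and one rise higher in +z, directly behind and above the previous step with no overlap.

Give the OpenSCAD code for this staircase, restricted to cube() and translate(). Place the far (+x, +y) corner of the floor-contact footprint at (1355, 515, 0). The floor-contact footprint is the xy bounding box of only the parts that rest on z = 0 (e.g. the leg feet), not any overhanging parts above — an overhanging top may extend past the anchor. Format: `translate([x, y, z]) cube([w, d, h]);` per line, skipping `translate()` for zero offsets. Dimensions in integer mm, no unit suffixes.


translate([254, 260, 0]) cube([1101, 255, 154]);
translate([254, 515, 154]) cube([1101, 255, 154]);
translate([254, 770, 308]) cube([1101, 255, 154]);
translate([254, 1025, 462]) cube([1101, 255, 154]);
translate([254, 1280, 616]) cube([1101, 255, 154]);
translate([254, 1535, 770]) cube([1101, 255, 154]);
translate([254, 1790, 924]) cube([1101, 255, 154]);
translate([254, 2045, 1078]) cube([1101, 255, 154]);
translate([254, 2300, 1232]) cube([1101, 255, 154]);


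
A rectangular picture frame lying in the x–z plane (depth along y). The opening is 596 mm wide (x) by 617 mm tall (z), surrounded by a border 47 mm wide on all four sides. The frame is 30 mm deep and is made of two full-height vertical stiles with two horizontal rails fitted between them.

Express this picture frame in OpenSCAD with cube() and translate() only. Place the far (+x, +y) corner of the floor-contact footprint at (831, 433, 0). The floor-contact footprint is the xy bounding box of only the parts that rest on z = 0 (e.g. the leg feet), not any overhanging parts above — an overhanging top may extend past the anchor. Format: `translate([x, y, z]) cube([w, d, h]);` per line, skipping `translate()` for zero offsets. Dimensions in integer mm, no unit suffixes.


translate([141, 403, 0]) cube([47, 30, 711]);
translate([784, 403, 0]) cube([47, 30, 711]);
translate([188, 403, 0]) cube([596, 30, 47]);
translate([188, 403, 664]) cube([596, 30, 47]);


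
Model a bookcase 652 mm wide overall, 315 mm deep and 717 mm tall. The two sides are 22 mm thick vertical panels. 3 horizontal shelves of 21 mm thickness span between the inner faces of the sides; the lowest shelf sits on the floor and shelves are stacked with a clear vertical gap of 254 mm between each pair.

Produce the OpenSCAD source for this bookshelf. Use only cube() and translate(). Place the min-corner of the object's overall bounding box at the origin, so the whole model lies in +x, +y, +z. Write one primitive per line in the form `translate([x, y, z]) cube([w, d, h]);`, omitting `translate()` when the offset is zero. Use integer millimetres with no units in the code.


cube([22, 315, 717]);
translate([630, 0, 0]) cube([22, 315, 717]);
translate([22, 0, 0]) cube([608, 315, 21]);
translate([22, 0, 275]) cube([608, 315, 21]);
translate([22, 0, 550]) cube([608, 315, 21]);


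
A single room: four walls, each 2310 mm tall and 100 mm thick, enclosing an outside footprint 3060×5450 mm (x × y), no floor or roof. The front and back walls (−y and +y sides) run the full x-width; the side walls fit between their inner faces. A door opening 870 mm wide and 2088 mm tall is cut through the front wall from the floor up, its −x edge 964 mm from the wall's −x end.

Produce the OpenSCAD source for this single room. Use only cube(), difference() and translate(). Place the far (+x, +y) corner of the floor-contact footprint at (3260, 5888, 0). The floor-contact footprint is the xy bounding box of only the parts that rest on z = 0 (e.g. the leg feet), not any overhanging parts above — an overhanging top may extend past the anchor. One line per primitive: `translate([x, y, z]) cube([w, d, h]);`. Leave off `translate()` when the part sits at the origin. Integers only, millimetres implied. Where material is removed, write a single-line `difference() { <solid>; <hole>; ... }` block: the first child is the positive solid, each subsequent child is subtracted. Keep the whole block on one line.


difference() { translate([200, 438, 0]) cube([3060, 100, 2310]); translate([1164, 438, 0]) cube([870, 100, 2088]); }
translate([200, 5788, 0]) cube([3060, 100, 2310]);
translate([200, 538, 0]) cube([100, 5250, 2310]);
translate([3160, 538, 0]) cube([100, 5250, 2310]);


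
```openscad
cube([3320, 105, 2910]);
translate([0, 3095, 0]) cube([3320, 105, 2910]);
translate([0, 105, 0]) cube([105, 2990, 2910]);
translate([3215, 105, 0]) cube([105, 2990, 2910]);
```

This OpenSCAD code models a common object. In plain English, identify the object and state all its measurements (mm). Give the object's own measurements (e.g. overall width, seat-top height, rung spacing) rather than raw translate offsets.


The wall frame of a small rectangular building: four walls, each 2910 mm tall and 105 mm thick, enclosing a footprint 3320 mm (x) by 3200 mm (y) outside-to-outside, with no floor or roof. The front and back walls (the −y and +y sides) span the full width; the two side walls fit between them.


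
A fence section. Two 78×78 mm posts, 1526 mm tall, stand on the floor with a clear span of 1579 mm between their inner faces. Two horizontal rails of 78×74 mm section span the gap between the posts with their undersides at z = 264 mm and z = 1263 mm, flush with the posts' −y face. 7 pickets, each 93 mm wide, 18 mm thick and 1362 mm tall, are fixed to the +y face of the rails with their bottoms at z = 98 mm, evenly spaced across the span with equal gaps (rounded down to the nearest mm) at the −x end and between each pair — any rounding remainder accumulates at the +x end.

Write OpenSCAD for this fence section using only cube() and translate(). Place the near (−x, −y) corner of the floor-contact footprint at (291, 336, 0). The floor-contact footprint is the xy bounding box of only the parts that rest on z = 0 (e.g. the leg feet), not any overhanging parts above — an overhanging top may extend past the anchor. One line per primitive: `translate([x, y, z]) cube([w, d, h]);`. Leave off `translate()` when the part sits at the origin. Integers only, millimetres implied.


translate([291, 336, 0]) cube([78, 78, 1526]);
translate([1948, 336, 0]) cube([78, 78, 1526]);
translate([369, 336, 264]) cube([1579, 78, 74]);
translate([369, 336, 1263]) cube([1579, 78, 74]);
translate([485, 414, 98]) cube([93, 18, 1362]);
translate([694, 414, 98]) cube([93, 18, 1362]);
translate([903, 414, 98]) cube([93, 18, 1362]);
translate([1112, 414, 98]) cube([93, 18, 1362]);
translate([1321, 414, 98]) cube([93, 18, 1362]);
translate([1530, 414, 98]) cube([93, 18, 1362]);
translate([1739, 414, 98]) cube([93, 18, 1362]);


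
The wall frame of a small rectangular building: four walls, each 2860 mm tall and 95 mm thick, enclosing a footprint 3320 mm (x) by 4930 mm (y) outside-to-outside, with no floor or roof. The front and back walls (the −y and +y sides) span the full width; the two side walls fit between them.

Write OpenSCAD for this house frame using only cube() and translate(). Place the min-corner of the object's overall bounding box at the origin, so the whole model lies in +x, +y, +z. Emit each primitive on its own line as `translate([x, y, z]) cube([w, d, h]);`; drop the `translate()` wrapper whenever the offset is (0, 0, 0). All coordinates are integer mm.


cube([3320, 95, 2860]);
translate([0, 4835, 0]) cube([3320, 95, 2860]);
translate([0, 95, 0]) cube([95, 4740, 2860]);
translate([3225, 95, 0]) cube([95, 4740, 2860]);


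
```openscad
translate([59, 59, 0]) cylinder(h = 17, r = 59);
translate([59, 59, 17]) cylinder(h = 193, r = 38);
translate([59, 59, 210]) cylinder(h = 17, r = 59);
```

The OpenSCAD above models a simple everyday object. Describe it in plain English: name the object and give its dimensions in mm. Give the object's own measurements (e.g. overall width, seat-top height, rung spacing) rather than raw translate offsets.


A spool: two coaxial disc flanges of radius 59 mm and thickness 17 mm, joined by a core cylinder of radius 38 mm and height 193 mm. The lower flange rests on z = 0 and the three cylinders share a vertical axis.


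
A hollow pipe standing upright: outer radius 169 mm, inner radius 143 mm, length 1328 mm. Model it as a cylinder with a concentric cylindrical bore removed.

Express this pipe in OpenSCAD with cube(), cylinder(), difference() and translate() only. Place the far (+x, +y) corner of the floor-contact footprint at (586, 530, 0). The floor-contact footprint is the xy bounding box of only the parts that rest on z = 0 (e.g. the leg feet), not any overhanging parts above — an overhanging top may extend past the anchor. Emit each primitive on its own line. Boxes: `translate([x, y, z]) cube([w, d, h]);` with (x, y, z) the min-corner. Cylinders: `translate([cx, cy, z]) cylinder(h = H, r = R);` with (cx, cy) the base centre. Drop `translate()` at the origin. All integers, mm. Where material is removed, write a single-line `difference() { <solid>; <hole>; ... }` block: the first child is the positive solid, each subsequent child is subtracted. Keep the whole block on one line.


difference() { translate([417, 361, 0]) cylinder(h = 1328, r = 169); translate([417, 361, 0]) cylinder(h = 1328, r = 143); }


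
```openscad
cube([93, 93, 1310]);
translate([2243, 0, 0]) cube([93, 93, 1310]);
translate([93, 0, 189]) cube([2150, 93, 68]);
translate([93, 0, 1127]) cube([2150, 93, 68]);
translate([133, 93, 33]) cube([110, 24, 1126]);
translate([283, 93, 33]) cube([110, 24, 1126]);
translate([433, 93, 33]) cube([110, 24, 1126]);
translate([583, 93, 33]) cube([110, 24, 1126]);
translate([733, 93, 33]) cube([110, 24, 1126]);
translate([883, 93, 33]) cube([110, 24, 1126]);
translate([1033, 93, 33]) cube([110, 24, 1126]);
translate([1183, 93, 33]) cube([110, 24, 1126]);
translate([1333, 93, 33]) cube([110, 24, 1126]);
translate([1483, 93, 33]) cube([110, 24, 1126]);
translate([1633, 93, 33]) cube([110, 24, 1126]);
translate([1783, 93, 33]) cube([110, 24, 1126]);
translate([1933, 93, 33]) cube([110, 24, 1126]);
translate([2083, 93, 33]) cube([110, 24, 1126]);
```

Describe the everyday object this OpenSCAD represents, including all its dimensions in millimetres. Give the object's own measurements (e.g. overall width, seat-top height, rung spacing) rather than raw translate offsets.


A fence section. Two 93×93 mm posts, 1310 mm tall, stand on the floor with a clear span of 2150 mm between their inner faces. Two horizontal rails of 93×68 mm section span the gap between the posts with their undersides at z = 189 mm and z = 1127 mm, flush with the posts' −y face. 14 pickets, each 110 mm wide, 24 mm thick and 1126 mm tall, are fixed to the +y face of the rails with their bottoms at z = 33 mm, spaced across the span with a 40 mm gap after the −x post and between neighbouring pickets, with 50 mm left before the +x post.


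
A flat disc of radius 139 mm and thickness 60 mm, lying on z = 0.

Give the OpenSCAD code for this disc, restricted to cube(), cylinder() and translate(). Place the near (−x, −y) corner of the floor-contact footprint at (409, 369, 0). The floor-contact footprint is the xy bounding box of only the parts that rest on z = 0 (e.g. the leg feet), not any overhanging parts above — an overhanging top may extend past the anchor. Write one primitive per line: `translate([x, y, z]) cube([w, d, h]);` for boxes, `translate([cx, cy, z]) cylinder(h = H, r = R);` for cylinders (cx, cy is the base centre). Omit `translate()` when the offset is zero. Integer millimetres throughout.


translate([548, 508, 0]) cylinder(h = 60, r = 139);


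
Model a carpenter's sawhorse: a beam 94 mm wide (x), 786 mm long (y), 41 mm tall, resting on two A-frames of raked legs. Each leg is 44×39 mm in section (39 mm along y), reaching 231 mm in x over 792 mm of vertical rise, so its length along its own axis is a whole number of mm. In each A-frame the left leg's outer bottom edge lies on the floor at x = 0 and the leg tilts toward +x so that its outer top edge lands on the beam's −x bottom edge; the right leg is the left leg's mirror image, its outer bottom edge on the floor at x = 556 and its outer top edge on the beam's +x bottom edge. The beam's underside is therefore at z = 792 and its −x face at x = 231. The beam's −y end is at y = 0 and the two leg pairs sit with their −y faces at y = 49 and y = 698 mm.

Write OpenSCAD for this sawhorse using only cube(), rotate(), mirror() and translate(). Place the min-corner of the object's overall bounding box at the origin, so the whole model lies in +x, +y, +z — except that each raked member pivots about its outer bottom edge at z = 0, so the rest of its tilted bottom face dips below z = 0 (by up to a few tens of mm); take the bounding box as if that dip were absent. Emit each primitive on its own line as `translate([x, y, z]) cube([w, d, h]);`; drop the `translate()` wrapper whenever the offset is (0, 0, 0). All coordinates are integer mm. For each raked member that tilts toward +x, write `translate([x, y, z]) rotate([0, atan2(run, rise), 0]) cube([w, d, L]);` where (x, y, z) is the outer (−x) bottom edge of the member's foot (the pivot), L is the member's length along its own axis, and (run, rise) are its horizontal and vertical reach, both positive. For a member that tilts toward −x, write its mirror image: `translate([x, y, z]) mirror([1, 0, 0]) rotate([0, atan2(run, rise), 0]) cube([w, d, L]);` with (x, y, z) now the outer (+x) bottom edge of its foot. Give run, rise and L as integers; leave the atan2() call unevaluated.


// leg length = √(231² + 792²) = 825
// right-leg outer foot x = 2·231 + 94 = 556
// beam min-corner = (231, 0, 792)
translate([231, 0, 792]) cube([94, 786, 41]);
translate([0, 49, 0]) rotate([0, atan2(231, 792), 0]) cube([44, 39, 825]);
translate([556, 49, 0]) mirror([1, 0, 0]) rotate([0, atan2(231, 792), 0]) cube([44, 39, 825]);
translate([0, 698, 0]) rotate([0, atan2(231, 792), 0]) cube([44, 39, 825]);
translate([556, 698, 0]) mirror([1, 0, 0]) rotate([0, atan2(231, 792), 0]) cube([44, 39, 825]);


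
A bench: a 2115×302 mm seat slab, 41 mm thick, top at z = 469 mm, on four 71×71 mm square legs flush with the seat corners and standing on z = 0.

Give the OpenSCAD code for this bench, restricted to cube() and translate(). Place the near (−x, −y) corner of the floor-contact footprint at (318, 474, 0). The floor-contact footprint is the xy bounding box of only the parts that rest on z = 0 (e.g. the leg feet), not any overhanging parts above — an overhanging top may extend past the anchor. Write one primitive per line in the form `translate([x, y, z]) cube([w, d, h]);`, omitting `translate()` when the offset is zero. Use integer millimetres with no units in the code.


translate([318, 474, 428]) cube([2115, 302, 41]);
translate([318, 474, 0]) cube([71, 71, 428]);
translate([318, 705, 0]) cube([71, 71, 428]);
translate([2362, 474, 0]) cube([71, 71, 428]);
translate([2362, 705, 0]) cube([71, 71, 428]);


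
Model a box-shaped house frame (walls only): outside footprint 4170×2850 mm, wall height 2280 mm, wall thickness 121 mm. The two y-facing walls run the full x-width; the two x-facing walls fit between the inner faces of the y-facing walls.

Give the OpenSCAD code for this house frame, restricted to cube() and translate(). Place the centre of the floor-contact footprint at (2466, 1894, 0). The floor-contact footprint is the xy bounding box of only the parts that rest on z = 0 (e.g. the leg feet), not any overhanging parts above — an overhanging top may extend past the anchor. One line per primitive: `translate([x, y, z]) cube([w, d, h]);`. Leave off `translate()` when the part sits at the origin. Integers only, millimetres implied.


translate([381, 469, 0]) cube([4170, 121, 2280]);
translate([381, 3198, 0]) cube([4170, 121, 2280]);
translate([381, 590, 0]) cube([121, 2608, 2280]);
translate([4430, 590, 0]) cube([121, 2608, 2280]);


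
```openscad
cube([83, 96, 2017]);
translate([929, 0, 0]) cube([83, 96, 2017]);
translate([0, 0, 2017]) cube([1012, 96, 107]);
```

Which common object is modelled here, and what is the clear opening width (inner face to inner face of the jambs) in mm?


A door frame. The clear opening width is 846 mm.

Two 2017 mm tall posts with a header on top — a door frame. The left jamb is 83 mm wide at x = 0; the right jamb starts at x = 929. The clear opening is 929 − 83 = 846 mm.


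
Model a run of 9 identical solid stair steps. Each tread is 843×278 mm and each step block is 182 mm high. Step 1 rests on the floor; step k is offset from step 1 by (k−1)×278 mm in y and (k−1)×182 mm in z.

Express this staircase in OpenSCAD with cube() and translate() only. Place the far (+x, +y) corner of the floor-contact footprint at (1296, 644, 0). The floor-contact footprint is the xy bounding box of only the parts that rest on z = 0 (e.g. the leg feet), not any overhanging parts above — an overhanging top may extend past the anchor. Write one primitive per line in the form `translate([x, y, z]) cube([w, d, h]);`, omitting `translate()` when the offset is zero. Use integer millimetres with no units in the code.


translate([453, 366, 0]) cube([843, 278, 182]);
translate([453, 644, 182]) cube([843, 278, 182]);
translate([453, 922, 364]) cube([843, 278, 182]);
translate([453, 1200, 546]) cube([843, 278, 182]);
translate([453, 1478, 728]) cube([843, 278, 182]);
translate([453, 1756, 910]) cube([843, 278, 182]);
translate([453, 2034, 1092]) cube([843, 278, 182]);
translate([453, 2312, 1274]) cube([843, 278, 182]);
translate([453, 2590, 1456]) cube([843, 278, 182]);


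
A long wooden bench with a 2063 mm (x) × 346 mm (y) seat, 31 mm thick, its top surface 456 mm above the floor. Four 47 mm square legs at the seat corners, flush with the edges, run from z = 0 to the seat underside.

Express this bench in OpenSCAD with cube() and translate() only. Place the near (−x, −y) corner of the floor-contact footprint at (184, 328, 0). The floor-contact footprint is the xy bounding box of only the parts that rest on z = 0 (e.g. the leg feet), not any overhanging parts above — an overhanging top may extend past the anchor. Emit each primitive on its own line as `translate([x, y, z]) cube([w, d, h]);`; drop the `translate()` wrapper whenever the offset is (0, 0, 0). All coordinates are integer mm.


translate([184, 328, 425]) cube([2063, 346, 31]);
translate([184, 328, 0]) cube([47, 47, 425]);
translate([184, 627, 0]) cube([47, 47, 425]);
translate([2200, 328, 0]) cube([47, 47, 425]);
translate([2200, 627, 0]) cube([47, 47, 425]);


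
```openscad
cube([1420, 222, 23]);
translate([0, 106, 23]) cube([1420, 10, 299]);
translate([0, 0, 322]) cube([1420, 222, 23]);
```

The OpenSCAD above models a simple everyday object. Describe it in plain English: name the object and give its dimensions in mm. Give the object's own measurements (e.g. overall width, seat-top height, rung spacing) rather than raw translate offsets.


An I-beam lying along x, 1420 mm long. Overall section height 345 mm. Two flanges 222 mm wide (y) and 23 mm thick, one on the floor and one at the top; a web 10 mm thick runs between them, centred on the flange width.


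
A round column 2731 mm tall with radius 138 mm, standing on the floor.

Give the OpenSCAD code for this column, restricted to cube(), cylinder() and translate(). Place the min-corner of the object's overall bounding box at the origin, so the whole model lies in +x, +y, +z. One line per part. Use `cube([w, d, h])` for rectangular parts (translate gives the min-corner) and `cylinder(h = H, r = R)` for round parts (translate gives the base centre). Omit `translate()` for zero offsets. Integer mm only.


translate([138, 138, 0]) cylinder(h = 2731, r = 138);


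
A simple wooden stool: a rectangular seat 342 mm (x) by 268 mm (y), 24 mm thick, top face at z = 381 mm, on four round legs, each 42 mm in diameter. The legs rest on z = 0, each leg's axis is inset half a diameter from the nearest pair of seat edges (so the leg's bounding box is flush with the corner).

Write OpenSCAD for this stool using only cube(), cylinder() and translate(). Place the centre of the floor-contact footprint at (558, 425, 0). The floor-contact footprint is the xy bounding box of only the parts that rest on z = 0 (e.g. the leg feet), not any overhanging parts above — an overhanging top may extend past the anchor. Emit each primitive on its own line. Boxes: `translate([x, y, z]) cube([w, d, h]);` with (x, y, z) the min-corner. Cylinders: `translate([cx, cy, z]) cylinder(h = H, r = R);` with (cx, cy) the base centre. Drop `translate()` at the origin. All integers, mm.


translate([387, 291, 357]) cube([342, 268, 24]);
translate([408, 312, 0]) cylinder(h = 357, r = 21);
translate([708, 312, 0]) cylinder(h = 357, r = 21);
translate([408, 538, 0]) cylinder(h = 357, r = 21);
translate([708, 538, 0]) cylinder(h = 357, r = 21);


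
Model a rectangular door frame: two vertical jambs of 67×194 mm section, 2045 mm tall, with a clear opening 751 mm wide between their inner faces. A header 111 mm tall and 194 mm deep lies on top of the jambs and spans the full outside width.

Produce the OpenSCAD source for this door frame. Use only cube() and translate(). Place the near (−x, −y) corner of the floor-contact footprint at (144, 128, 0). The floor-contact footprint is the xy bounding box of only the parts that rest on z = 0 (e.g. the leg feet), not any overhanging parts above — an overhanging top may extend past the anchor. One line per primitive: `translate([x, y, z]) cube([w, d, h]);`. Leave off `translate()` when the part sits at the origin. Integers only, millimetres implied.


translate([144, 128, 0]) cube([67, 194, 2045]);
translate([962, 128, 0]) cube([67, 194, 2045]);
translate([144, 128, 2045]) cube([885, 194, 111]);


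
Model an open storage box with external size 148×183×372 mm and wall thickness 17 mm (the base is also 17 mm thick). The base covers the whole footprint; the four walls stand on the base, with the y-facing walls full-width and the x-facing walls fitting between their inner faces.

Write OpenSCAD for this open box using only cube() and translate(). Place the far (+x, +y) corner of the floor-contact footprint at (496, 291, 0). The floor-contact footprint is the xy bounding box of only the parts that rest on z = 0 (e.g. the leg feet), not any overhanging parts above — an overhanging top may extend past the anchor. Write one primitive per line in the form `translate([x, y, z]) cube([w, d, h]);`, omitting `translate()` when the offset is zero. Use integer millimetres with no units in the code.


translate([348, 108, 0]) cube([148, 183, 17]);
translate([348, 108, 17]) cube([148, 17, 355]);
translate([348, 274, 17]) cube([148, 17, 355]);
translate([348, 125, 17]) cube([17, 149, 355]);
translate([479, 125, 17]) cube([17, 149, 355]);


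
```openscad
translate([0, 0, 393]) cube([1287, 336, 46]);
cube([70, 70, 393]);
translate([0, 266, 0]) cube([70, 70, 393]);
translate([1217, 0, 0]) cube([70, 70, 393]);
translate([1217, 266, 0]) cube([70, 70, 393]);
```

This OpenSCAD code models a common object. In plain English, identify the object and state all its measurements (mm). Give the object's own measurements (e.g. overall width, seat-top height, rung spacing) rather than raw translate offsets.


A long wooden bench with a 1287 mm (x) × 336 mm (y) seat, 46 mm thick, its top surface 439 mm above the floor. Four 70 mm square legs at the seat corners, flush with the edges, run from z = 0 to the seat underside.


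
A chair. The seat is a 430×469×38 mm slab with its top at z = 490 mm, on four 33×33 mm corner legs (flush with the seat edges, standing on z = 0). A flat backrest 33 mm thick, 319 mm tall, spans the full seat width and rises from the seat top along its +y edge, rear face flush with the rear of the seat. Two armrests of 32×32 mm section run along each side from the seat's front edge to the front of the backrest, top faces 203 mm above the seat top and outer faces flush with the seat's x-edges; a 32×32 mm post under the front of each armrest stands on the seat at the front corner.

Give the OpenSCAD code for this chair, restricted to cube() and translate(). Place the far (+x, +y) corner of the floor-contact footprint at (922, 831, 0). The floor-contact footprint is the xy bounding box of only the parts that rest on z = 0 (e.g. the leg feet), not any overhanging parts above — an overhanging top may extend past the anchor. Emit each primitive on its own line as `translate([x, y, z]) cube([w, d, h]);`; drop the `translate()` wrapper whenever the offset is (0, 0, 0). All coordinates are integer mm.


translate([492, 362, 452]) cube([430, 469, 38]);
translate([492, 362, 0]) cube([33, 33, 452]);
translate([889, 362, 0]) cube([33, 33, 452]);
translate([492, 798, 0]) cube([33, 33, 452]);
translate([889, 798, 0]) cube([33, 33, 452]);
translate([492, 798, 490]) cube([430, 33, 319]);
translate([492, 362, 661]) cube([32, 436, 32]);
translate([890, 362, 661]) cube([32, 436, 32]);
translate([492, 362, 490]) cube([32, 32, 171]);
translate([890, 362, 490]) cube([32, 32, 171]);


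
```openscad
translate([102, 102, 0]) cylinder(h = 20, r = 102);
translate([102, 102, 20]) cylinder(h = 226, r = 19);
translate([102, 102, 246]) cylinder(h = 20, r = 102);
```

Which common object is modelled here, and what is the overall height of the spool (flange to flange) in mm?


A spool. The overall height is 266 mm.

Three coaxial cylinders, large–small–large — a spool. Two 20 mm flanges and a 226 mm core give 20 + 226 + 20 = 266 mm.


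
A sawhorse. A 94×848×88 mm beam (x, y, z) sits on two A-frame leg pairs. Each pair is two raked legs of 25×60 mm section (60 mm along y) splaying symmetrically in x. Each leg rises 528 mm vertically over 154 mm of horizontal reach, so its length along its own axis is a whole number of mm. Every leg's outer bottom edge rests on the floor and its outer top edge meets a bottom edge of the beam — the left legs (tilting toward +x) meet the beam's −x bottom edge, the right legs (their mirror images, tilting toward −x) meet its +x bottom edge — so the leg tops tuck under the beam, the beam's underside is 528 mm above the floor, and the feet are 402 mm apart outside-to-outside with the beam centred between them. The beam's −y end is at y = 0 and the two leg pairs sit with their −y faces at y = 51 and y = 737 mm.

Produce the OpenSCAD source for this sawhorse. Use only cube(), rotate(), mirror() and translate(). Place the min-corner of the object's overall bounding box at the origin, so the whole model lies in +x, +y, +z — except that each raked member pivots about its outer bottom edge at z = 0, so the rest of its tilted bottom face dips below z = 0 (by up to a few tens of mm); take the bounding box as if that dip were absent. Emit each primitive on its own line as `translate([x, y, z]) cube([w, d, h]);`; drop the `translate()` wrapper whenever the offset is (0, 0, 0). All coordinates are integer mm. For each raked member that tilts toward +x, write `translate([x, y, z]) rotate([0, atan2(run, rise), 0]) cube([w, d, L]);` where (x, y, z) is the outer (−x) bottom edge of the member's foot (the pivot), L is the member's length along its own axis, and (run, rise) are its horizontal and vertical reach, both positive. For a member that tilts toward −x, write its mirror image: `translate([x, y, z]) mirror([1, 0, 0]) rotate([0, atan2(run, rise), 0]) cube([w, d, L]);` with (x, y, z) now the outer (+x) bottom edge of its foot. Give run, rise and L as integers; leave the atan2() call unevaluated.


translate([154, 0, 528]) cube([94, 848, 88]);
translate([0, 51, 0]) rotate([0, atan2(154, 528), 0]) cube([25, 60, 550]);
translate([402, 51, 0]) mirror([1, 0, 0]) rotate([0, atan2(154, 528), 0]) cube([25, 60, 550]);
translate([0, 737, 0]) rotate([0, atan2(154, 528), 0]) cube([25, 60, 550]);
translate([402, 737, 0]) mirror([1, 0, 0]) rotate([0, atan2(154, 528), 0]) cube([25, 60, 550]);


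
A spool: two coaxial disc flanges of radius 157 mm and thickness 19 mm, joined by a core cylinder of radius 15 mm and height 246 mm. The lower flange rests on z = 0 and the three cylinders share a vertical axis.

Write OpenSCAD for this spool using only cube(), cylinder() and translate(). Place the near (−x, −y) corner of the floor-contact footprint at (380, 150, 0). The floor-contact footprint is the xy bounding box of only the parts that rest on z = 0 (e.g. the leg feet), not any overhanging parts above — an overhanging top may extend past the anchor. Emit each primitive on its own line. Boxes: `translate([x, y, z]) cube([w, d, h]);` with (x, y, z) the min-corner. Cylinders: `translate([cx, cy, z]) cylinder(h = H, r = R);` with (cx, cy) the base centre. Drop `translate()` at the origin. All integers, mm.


translate([537, 307, 0]) cylinder(h = 19, r = 157);
translate([537, 307, 19]) cylinder(h = 246, r = 15);
translate([537, 307, 265]) cylinder(h = 19, r = 157);


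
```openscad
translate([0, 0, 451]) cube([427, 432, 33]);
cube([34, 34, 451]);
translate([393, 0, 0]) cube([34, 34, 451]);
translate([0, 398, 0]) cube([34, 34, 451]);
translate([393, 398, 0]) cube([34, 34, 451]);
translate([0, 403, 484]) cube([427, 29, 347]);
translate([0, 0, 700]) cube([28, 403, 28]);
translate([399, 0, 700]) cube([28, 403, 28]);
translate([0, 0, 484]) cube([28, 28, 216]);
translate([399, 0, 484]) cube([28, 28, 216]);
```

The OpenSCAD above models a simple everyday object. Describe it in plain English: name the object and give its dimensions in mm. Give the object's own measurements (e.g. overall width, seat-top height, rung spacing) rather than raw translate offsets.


A chair. The seat is a 427×432×33 mm slab with its top at z = 484 mm, on four 34×34 mm corner legs (flush with the seat edges, standing on z = 0). A flat backrest 29 mm thick, 347 mm tall, spans the full seat width and rises from the seat top along its +y edge, rear face flush with the rear of the seat. Two armrests of 28×28 mm section run along each side from the seat's front edge to the front of the backrest, top faces 244 mm above the seat top and outer faces flush with the seat's x-edges; a 28×28 mm post under the front of each armrest stands on the seat at the front corner.


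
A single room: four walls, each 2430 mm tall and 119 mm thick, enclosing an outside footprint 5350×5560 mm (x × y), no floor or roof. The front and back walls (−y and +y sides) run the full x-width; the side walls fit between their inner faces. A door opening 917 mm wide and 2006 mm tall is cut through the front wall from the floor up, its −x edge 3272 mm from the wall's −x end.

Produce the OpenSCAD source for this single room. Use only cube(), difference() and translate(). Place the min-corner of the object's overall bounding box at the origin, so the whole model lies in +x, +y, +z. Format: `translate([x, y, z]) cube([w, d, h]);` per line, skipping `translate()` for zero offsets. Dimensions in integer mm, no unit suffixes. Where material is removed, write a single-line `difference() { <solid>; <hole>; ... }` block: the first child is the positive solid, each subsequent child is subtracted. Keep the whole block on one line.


difference() { cube([5350, 119, 2430]); translate([3272, 0, 0]) cube([917, 119, 2006]); }
translate([0, 5441, 0]) cube([5350, 119, 2430]);
translate([0, 119, 0]) cube([119, 5322, 2430]);
translate([5231, 119, 0]) cube([119, 5322, 2430]);


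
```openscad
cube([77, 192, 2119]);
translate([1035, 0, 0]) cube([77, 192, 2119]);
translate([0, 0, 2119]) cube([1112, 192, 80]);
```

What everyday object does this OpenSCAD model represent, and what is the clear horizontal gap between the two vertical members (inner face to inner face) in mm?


A door frame. The clear opening width is 958 mm.

Two 2119 mm tall posts with a header on top — a door frame. The left jamb is 77 mm wide at x = 0; the right jamb starts at x = 1035. The clear opening is 1035 − 77 = 958 mm.


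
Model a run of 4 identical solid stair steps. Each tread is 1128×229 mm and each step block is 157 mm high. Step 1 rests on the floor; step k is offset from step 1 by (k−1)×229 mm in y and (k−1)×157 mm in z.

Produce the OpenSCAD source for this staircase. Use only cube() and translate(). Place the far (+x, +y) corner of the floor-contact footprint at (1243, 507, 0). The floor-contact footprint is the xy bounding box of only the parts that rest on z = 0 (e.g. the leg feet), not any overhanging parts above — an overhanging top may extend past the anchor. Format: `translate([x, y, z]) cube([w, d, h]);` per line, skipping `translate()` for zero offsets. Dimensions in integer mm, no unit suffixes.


translate([115, 278, 0]) cube([1128, 229, 157]);
translate([115, 507, 157]) cube([1128, 229, 157]);
translate([115, 736, 314]) cube([1128, 229, 157]);
translate([115, 965, 471]) cube([1128, 229, 157]);


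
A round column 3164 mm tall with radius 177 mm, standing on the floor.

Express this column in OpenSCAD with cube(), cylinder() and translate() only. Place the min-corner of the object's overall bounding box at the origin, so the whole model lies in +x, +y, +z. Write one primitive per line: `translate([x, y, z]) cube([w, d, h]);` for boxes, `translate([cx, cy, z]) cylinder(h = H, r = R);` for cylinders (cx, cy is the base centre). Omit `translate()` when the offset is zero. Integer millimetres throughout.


translate([177, 177, 0]) cylinder(h = 3164, r = 177);


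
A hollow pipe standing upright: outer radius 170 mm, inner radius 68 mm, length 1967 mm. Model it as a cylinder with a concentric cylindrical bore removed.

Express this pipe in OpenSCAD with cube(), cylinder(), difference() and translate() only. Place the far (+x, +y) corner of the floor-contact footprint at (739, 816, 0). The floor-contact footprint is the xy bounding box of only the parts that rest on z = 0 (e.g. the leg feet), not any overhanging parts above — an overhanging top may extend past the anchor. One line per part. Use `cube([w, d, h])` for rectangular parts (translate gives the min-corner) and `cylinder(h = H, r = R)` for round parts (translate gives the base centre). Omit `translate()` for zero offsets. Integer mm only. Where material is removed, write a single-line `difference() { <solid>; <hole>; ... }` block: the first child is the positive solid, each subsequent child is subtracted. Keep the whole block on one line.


difference() { translate([569, 646, 0]) cylinder(h = 1967, r = 170); translate([569, 646, 0]) cylinder(h = 1967, r = 68); }
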